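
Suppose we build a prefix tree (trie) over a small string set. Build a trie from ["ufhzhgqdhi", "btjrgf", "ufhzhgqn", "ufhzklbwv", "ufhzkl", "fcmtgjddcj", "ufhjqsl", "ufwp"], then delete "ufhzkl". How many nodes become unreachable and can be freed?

0

After clearing the end-marker at "ufhzkl", prune upward until reaching a node still needed by another word.
Every node on "ufhzkl" is still needed (e.g. by "ufhzklbwv"), so nothing is freed.
Nodes removed: 0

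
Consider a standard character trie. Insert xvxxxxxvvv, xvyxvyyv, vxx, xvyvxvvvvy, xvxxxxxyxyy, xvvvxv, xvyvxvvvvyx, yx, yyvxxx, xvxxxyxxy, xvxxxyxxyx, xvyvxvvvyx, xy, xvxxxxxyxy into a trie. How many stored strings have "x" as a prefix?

11

Filter for entries beginning with "x":
Words under "x": xvvvxv, xvxxxxxvvv, xvxxxxxyxy, xvxxxxxyxyy, xvxxxyxxy, xvxxxyxxyx, xvyvxvvvvy, xvyvxvvvvyx, xvyvxvvvyx, xvyxvyyv, xy
Count: 11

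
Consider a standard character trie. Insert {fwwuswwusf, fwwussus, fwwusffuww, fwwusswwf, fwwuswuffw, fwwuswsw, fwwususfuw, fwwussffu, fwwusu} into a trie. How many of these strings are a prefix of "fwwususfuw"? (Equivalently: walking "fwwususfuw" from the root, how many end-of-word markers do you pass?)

Walk "fwwususfuw" from the root; an end-of-word marker is hit whenever a stored word is a prefix of "fwwususfuw".
Prefixes of the query that are stored words: "fwwusu", "fwwususfuw"
Count: 2

2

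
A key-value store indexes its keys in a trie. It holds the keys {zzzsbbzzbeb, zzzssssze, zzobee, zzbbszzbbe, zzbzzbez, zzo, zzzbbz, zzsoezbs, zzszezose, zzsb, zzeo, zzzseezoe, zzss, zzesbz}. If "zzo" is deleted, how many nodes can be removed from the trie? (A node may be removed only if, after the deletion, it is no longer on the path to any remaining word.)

A node on "zzo"'s path can go only if nothing else ends at it or branches off below it.
Every node on "zzo" is still needed (e.g. by "zzobee"), so nothing is freed.
Nodes removed: 0

0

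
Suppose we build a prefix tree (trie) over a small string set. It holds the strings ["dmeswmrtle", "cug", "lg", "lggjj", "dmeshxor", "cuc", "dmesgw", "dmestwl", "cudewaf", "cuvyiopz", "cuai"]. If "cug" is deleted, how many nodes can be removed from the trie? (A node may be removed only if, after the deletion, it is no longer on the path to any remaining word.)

1

A node on "cug"'s path can go only if nothing else ends at it or branches off below it.
The suffix "g" (1 node) is used only by "cug"; the node for "cu" still has the child "c", so pruning stops there.
Nodes removed: 1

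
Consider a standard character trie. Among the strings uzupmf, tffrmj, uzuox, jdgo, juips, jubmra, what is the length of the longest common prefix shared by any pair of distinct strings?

Look for the deepest trie node that still has at least two words in its subtree.
"uzuox" and "uzupmf" agree on "uzu" (3 characters) before diverging; nothing deeper is shared.
Longest shared-prefix length: 3

3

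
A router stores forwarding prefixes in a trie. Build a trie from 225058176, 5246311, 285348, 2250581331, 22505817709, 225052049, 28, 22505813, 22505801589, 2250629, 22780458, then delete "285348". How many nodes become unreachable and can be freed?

4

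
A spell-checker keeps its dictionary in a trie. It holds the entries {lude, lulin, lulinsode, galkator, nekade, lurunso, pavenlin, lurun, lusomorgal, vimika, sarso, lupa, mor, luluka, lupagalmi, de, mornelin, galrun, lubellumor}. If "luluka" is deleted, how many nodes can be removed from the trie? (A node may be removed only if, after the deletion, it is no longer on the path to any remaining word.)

3

Walk "luluka" from the leaf back toward the root, removing each node that no remaining word uses.
The suffix "uka" (3 nodes) is used only by "luluka"; the node for "lul" still has the child "i", so pruning stops there.
Nodes removed: 3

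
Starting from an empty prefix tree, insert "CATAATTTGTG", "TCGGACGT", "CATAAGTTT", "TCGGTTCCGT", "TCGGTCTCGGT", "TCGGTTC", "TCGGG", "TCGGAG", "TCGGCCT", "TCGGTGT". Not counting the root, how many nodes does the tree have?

42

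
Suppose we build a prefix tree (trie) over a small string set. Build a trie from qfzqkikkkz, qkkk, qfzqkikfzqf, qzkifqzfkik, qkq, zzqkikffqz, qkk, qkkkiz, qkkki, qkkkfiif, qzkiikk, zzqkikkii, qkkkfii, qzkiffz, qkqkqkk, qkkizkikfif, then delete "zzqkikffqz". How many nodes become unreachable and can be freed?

4

A node on "zzqkikffqz"'s path can go only if nothing else ends at it or branches off below it.
The suffix "ffqz" (4 nodes) is used only by "zzqkikffqz"; the node for "zzqkik" still has the child "k", so pruning stops there.
Nodes removed: 4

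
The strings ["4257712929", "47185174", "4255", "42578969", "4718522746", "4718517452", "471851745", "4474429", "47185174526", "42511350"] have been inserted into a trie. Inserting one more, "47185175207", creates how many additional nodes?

4

"4718517" is already a path in the trie; the remaining "5207" must be added.
So 11 − 7 = 4 new nodes.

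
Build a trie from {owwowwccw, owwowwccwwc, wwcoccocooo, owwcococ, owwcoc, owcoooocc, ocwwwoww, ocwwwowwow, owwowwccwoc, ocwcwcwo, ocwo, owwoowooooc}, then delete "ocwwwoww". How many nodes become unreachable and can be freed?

After clearing the end-marker at "ocwwwoww", prune upward until reaching a node still needed by another word.
Every node on "ocwwwoww" is still needed (e.g. by "ocwwwowwow"), so nothing is freed.
Nodes removed: 0

0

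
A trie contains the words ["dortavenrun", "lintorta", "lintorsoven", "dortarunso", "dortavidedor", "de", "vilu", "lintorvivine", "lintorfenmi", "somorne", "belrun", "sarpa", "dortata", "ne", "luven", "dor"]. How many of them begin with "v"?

1

Filter for entries beginning with "v":
Matches: "vilu"
Count: 1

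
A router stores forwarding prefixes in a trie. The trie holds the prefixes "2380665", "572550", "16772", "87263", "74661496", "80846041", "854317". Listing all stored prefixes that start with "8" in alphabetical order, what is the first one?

80846041

Words with prefix "8", in lexicographic order: "80846041", "854317", "87263"
Position 1: 80846041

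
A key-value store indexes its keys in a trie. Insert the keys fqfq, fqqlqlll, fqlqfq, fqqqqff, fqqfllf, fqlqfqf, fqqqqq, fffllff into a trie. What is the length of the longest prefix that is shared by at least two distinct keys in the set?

The deepest shared node is where two words last agree before diverging.
e.g. "fqlqfq" and "fqlqfqf" share the prefix "fqlqfq" of length 6; no pair shares a longer one.
Longest shared-prefix length: 6

6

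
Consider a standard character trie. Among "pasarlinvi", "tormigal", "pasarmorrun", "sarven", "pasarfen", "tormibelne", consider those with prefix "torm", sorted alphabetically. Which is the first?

tormibelne

Filter for "torm…" and sort: "tormibelne", "tormigal"
The 1st is tormibelne.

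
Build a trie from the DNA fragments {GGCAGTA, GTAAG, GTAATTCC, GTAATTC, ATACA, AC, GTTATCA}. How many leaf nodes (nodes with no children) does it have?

6

Leaves are exactly the stored words that no other stored word extends.
Those words: "AC", "ATACA", "GGCAGTA", "GTAAG", "GTAATTCC", "GTTATCA"
Leaf count: 6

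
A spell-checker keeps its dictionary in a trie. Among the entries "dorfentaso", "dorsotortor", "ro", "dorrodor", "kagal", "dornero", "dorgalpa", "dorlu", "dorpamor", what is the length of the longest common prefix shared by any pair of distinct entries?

3

Look for the deepest trie node that still has at least two words in its subtree.
"dorfentaso" and "dorgalpa" agree on "dor" (3 characters) before diverging; nothing deeper is shared.
Longest shared-prefix length: 3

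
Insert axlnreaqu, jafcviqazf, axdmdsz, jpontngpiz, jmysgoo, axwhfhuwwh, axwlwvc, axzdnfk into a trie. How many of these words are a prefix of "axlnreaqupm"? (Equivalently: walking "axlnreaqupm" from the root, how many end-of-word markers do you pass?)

Walk "axlnreaqupm" from the root; an end-of-word marker is hit whenever a stored word is a prefix of "axlnreaqupm".
Prefixes of the query that are stored words: "axlnreaqu"
Count: 1

1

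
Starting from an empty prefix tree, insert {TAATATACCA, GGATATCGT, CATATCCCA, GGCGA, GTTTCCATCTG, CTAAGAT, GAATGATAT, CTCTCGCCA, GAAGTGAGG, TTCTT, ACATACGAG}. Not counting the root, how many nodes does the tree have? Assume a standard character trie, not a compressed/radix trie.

Insert word by word; a character creates a node only if that edge doesn't already exist:
  "TAATATACCA" → 10 new (T, A, A, T, A, T, A, C, C, A)
  "GGATATCGT" → 9 new (G, G, A, T, A, T, C, G, T)
  "CATATCCCA" → 9 new (C, A, T, A, T, C, C, C, A)
  "GGCGA" → prefix "GG" already present; 3 new (C, G, A)
  "GTTTCCATCTG" → prefix "G" already present; 10 new (T, T, T, C, C, A, T, C, T, G)
  "CTAAGAT" → prefix "C" already present; 6 new (T, A, A, G, A, T)
  "GAATGATAT" → prefix "G" already present; 8 new (A, A, T, G, A, T, A, T)
  "CTCTCGCCA" → prefix "CT" already present; 7 new (C, T, C, G, C, C, A)
  "GAAGTGAGG" → prefix "GAA" already present; 6 new (G, T, G, A, G, G)
  "TTCTT" → prefix "T" already present; 4 new (T, C, T, T)
  "ACATACGAG" → 9 new (A, C, A, T, A, C, G, A, G)
Total nodes = 10 + 9 + 9 + 3 + 10 + 6 + 8 + 7 + 6 + 4 + 9 = 81

81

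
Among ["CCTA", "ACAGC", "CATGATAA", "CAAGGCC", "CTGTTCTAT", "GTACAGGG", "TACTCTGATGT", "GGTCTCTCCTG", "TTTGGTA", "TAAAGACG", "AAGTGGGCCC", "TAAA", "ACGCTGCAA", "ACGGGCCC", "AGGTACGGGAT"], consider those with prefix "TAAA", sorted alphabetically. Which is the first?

Words with prefix "TAAA", in lexicographic order: "TAAA", "TAAAGACG"
Position 1: TAAA

TAAA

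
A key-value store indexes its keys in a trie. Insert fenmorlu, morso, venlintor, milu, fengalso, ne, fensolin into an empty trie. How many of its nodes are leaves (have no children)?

A leaf is a node with no children — equivalently, the end of a word that is not a proper prefix of any other stored word.
Those words: "fengalso", "fenmorlu", "fensolin", "milu", "morso", "ne", "venlintor"
Leaf count: 7

7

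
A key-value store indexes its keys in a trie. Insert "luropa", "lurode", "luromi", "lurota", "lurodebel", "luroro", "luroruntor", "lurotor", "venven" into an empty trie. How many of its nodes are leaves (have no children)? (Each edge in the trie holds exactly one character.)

Leaves are exactly the stored words that no other stored word extends.
Those words: "lurodebel", "luromi", "luropa", "luroro", "luroruntor", "lurota", "lurotor", "venven"
Leaf count: 8

8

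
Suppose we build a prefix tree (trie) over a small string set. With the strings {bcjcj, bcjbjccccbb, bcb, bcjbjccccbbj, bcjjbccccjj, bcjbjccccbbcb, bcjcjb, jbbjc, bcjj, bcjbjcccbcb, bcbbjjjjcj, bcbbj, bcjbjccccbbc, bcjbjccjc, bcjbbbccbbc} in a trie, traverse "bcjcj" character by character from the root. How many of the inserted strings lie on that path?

1

Traverse "bcjcj" character by character; count nodes along the way that are marked as word ends.
Prefixes of the query that are stored words: "bcjcj"
Count: 1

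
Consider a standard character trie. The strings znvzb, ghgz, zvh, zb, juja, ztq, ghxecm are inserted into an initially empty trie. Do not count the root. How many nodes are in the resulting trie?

22

Insert word by word; a character creates a node only if that edge doesn't already exist:
  "znvzb" → 5 new (z, n, v, z, b)
  "ghgz" → 4 new (g, h, g, z)
  "zvh" → prefix "z" already present; 2 new (v, h)
  "zb" → prefix "z" already present; 1 new (b)
  "juja" → 4 new (j, u, j, a)
  "ztq" → prefix "z" already present; 2 new (t, q)
  "ghxecm" → prefix "gh" already present; 4 new (x, e, c, m)
Total nodes = 5 + 4 + 2 + 1 + 4 + 2 + 4 = 22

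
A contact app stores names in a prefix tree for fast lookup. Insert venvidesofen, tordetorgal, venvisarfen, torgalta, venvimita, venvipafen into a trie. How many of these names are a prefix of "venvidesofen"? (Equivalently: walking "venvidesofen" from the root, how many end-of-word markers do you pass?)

1

Walk "venvidesofen" from the root; an end-of-word marker is hit whenever a stored word is a prefix of "venvidesofen".
Prefixes of the query that are stored words: "venvidesofen"
Count: 1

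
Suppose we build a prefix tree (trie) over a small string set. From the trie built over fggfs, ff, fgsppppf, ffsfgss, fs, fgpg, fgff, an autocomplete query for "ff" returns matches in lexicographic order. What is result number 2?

ffsfgss

Filter for "ff…" and sort: "ff", "ffsfgss"
Position 2: ffsfgss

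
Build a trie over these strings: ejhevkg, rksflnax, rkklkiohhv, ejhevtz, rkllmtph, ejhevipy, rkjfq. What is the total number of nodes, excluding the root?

37

Trace insertions, counting only characters that open a new branch:
  "ejhevkg" → 7 new (e, j, h, e, v, k, g)
  "rksflnax" → 8 new (r, k, s, f, l, n, a, x)
  "rkklkiohhv" → prefix "rk" already present; 8 new (k, l, k, i, o, h, h, v)
  "ejhevtz" → prefix "ejhev" already present; 2 new (t, z)
  "rkllmtph" → prefix "rk" already present; 6 new (l, l, m, t, p, h)
  "ejhevipy" → prefix "ejhev" already present; 3 new (i, p, y)
  "rkjfq" → prefix "rk" already present; 3 new (j, f, q)
Total nodes = 7 + 8 + 8 + 2 + 6 + 3 + 3 = 37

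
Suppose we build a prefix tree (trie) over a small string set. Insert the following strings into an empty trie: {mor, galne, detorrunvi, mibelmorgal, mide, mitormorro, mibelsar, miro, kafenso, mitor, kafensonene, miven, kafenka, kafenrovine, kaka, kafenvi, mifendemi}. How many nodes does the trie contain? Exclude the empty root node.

For each word, the new-node count is its length minus the longest prefix already in the trie:
  "mor" → 3 new (m, o, r)
  "galne" → 5 new (g, a, l, n, e)
  "detorrunvi" → 10 new (d, e, t, o, r, r, u, n, v, i)
  "mibelmorgal" → prefix "m" already present; 10 new (i, b, e, l, m, o, r, g, a, l)
  "mide" → prefix "mi" already present; 2 new (d, e)
  "mitormorro" → prefix "mi" already present; 8 new (t, o, r, m, o, r, r, o)
  "mibelsar" → prefix "mibel" already present; 3 new (s, a, r)
  "miro" → prefix "mi" already present; 2 new (r, o)
  "kafenso" → 7 new (k, a, f, e, n, s, o)
  "mitor" → prefix "mitor" already present; 0 new (none)
  "kafensonene" → prefix "kafenso" already present; 4 new (n, e, n, e)
  "miven" → prefix "mi" already present; 3 new (v, e, n)
  "kafenka" → prefix "kafen" already present; 2 new (k, a)
  "kafenrovine" → prefix "kafen" already present; 6 new (r, o, v, i, n, e)
  "kaka" → prefix "ka" already present; 2 new (k, a)
  "kafenvi" → prefix "kafen" already present; 2 new (v, i)
  "mifendemi" → prefix "mi" already present; 7 new (f, e, n, d, e, m, i)
Total nodes = 3 + 5 + 10 + 10 + 2 + 8 + 3 + 2 + 7 + 0 + 4 + 3 + 2 + 6 + 2 + 2 + 7 = 76

76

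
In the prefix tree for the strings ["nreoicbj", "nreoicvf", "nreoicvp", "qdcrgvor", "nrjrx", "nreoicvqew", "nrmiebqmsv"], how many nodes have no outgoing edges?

Leaves are exactly the stored words that no other stored word extends.
Those words: "nreoicbj", "nreoicvf", "nreoicvp", "nreoicvqew", "nrjrx", "nrmiebqmsv", "qdcrgvor"
Leaf count: 7

7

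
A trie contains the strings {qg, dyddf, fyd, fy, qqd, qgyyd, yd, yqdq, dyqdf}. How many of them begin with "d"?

Traverse to the node for "d", then collect every word in that subtree.
Matches: "dyddf", "dyqdf"
Count: 2

2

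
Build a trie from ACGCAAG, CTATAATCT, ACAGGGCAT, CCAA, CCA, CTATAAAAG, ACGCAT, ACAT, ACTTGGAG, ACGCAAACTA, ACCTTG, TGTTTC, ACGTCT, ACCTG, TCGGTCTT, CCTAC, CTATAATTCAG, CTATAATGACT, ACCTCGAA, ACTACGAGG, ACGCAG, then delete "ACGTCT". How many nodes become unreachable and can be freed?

3

After clearing the end-marker at "ACGTCT", prune upward until reaching a node still needed by another word.
The suffix "TCT" (3 nodes) is used only by "ACGTCT"; the node for "ACG" still has the child "C", so pruning stops there.
Nodes removed: 3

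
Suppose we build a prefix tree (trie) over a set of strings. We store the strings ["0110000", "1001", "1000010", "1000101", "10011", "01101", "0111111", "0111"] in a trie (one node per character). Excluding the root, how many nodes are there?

For each word, the new-node count is its length minus the longest prefix already in the trie:
  "0110000" → 7 new (0, 1, 1, 0, 0, 0, 0)
  "1001" → 4 new (1, 0, 0, 1)
  "1000010" → prefix "100" already present; 4 new (0, 0, 1, 0)
  "1000101" → prefix "1000" already present; 3 new (1, 0, 1)
  "10011" → prefix "1001" already present; 1 new (1)
  "01101" → prefix "0110" already present; 1 new (1)
  "0111111" → prefix "011" already present; 4 new (1, 1, 1, 1)
  "0111" → prefix "0111" already present; 0 new (none)
Total nodes = 7 + 4 + 4 + 3 + 1 + 1 + 4 + 0 = 24

24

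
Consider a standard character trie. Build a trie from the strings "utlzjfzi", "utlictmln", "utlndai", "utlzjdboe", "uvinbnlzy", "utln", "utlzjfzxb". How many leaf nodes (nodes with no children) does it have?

6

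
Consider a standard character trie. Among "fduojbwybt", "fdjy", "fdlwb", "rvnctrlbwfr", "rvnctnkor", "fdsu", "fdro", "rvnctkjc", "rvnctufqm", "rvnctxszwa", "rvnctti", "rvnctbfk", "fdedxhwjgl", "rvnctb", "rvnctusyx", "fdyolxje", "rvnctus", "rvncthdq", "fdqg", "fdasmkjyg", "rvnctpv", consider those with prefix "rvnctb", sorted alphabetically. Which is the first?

rvnctb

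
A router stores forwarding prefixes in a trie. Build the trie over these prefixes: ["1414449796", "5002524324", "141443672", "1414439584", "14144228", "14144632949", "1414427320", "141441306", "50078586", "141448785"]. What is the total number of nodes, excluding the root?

Count nodes per top-level branch (shared prefixes stored once):
  '1'-branch (141441306, 14144228, 1414427320, 141443672, 1414439584, 1414449796, 14144632949, 141448785): 39 nodes
  '5'-branch (5002524324, 50078586): 15 nodes
Sum: 54

54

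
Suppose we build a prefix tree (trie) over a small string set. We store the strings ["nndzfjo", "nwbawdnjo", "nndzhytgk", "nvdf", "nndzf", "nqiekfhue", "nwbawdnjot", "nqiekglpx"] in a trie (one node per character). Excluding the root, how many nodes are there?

Count nodes per top-level branch (shared prefixes stored once):
  'n'-branch (nndzf, nndzfjo, nndzhytgk, nqiekfhue, nqiekglpx, nvdf, nwbawdnjo, nwbawdnjot): 36 nodes
Sum: 36

36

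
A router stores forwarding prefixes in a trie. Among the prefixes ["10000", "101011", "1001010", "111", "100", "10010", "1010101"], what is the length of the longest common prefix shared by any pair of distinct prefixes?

The deepest shared node is where two words last agree before diverging.
"10010" and "1001010" agree on "10010" (5 characters) before diverging; nothing deeper is shared.
Longest shared-prefix length: 5

5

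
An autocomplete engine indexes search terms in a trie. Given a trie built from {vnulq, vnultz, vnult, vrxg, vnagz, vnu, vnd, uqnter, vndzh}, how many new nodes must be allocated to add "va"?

Walking "va" from the root, the first 1 characters ("v") follow existing edges; "a" is the first miss.
So 2 − 1 = 1 new nodes.

1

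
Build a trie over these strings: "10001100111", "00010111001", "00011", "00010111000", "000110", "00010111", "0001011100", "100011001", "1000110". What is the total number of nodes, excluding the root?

25

For each word, the new-node count is its length minus the longest prefix already in the trie:
  "10001100111" → 11 new (1, 0, 0, 0, 1, 1, 0, 0, 1, 1, 1)
  "00010111001" → 11 new (0, 0, 0, 1, 0, 1, 1, 1, 0, 0, 1)
  "00011" → prefix "0001" already present; 1 new (1)
  "00010111000" → prefix "0001011100" already present; 1 new (0)
  "000110" → prefix "00011" already present; 1 new (0)
  "00010111" → prefix "00010111" already present; 0 new (none)
  "0001011100" → prefix "0001011100" already present; 0 new (none)
  "100011001" → prefix "100011001" already present; 0 new (none)
  "1000110" → prefix "1000110" already present; 0 new (none)
Total nodes = 11 + 11 + 1 + 1 + 1 + 0 + 0 + 0 + 0 = 25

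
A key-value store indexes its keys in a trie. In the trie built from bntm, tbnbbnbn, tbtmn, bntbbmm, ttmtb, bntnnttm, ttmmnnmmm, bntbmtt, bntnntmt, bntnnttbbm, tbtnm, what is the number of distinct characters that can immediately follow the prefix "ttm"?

2

Follow the path "ttm" to its node, then look at its outgoing edges.
Characters that immediately follow "ttm" among the stored strings: {m, t}.
That node has 2 child edges.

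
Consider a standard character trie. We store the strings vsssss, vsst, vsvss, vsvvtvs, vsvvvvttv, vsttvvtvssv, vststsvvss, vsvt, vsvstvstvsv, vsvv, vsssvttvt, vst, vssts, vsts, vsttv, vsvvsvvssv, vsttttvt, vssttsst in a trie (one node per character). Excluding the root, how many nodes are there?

Trace insertions, counting only characters that open a new branch:
  "vsssss" → 6 new (v, s, s, s, s, s)
  "vsst" → prefix "vss" already present; 1 new (t)
  "vsvss" → prefix "vs" already present; 3 new (v, s, s)
  "vsvvtvs" → prefix "vsv" already present; 4 new (v, t, v, s)
  "vsvvvvttv" → prefix "vsvv" already present; 5 new (v, v, t, t, v)
  "vsttvvtvssv" → prefix "vs" already present; 9 new (t, t, v, v, t, v, s, s, v)
  "vststsvvss" → prefix "vst" already present; 7 new (s, t, s, v, v, s, s)
  "vsvt" → prefix "vsv" already present; 1 new (t)
  "vsvstvstvsv" → prefix "vsvs" already present; 7 new (t, v, s, t, v, s, v)
  "vsvv" → prefix "vsvv" already present; 0 new (none)
  "vsssvttvt" → prefix "vsss" already present; 5 new (v, t, t, v, t)
  "vst" → prefix "vst" already present; 0 new (none)
  "vssts" → prefix "vsst" already present; 1 new (s)
  "vsts" → prefix "vsts" already present; 0 new (none)
  "vsttv" → prefix "vsttv" already present; 0 new (none)
  "vsvvsvvssv" → prefix "vsvv" already present; 6 new (s, v, v, s, s, v)
  "vsttttvt" → prefix "vstt" already present; 4 new (t, t, v, t)
  "vssttsst" → prefix "vsst" already present; 4 new (t, s, s, t)
Total nodes = 6 + 1 + 3 + 4 + 5 + 9 + 7 + 1 + 7 + 0 + 5 + 0 + 1 + 0 + 0 + 6 + 4 + 4 = 63

63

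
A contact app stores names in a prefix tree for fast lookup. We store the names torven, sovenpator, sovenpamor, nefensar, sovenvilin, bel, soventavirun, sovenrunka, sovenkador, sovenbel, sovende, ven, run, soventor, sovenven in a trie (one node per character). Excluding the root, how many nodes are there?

Trace insertions, counting only characters that open a new branch:
  "torven" → 6 new (t, o, r, v, e, n)
  "sovenpator" → 10 new (s, o, v, e, n, p, a, t, o, r)
  "sovenpamor" → prefix "sovenpa" already present; 3 new (m, o, r)
  "nefensar" → 8 new (n, e, f, e, n, s, a, r)
  "sovenvilin" → prefix "soven" already present; 5 new (v, i, l, i, n)
  "bel" → 3 new (b, e, l)
  "soventavirun" → prefix "soven" already present; 7 new (t, a, v, i, r, u, n)
  "sovenrunka" → prefix "soven" already present; 5 new (r, u, n, k, a)
  "sovenkador" → prefix "soven" already present; 5 new (k, a, d, o, r)
  "sovenbel" → prefix "soven" already present; 3 new (b, e, l)
  "sovende" → prefix "soven" already present; 2 new (d, e)
  "ven" → 3 new (v, e, n)
  "run" → 3 new (r, u, n)
  "soventor" → prefix "sovent" already present; 2 new (o, r)
  "sovenven" → prefix "sovenv" already present; 2 new (e, n)
Total nodes = 6 + 10 + 3 + 8 + 5 + 3 + 7 + 5 + 5 + 3 + 2 + 3 + 3 + 2 + 2 = 67

67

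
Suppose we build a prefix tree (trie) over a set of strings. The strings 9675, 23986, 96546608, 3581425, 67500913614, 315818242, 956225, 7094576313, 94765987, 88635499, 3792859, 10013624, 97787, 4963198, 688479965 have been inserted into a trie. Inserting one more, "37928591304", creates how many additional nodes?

4

The longest prefix of "37928591304" already in the trie is "3792859" (length 7).
So 11 − 7 = 4 new nodes.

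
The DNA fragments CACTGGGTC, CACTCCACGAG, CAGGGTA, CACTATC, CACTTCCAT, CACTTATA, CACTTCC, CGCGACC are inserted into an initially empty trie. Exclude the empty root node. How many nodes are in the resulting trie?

Trie structure (* marks end of a word):
(root)
└─ C
   ├─ A
   │  ├─ C
   │  │  └─ T
   │  │     ├─ A
   │  │     │  └─ T
   │  │     │     └─ C *
   │  │     ├─ C
   │  │     │  └─ C
   │  │     │     └─ A
   │  │     │        └─ C
   │  │     │           └─ G
   │  │     │              └─ A
   │  │     │                 └─ G *
   │  │     ├─ G
   │  │     │  └─ G
   │  │     │     └─ G
   │  │     │        └─ T
   │  │     │           └─ C *
   │  │     └─ T
   │  │        ├─ A
   │  │        │  └─ T
   │  │        │     └─ A *
   │  │        └─ C
   │  │           └─ C *
   │  │              └─ A
   │  │                 └─ T *
   │  └─ G
   │     └─ G
   │        └─ G
   │           └─ T
   │              └─ A *
   └─ G
      └─ C
         └─ G
            └─ A
               └─ C
                  └─ C *
Counting every labelled node above: 38.

38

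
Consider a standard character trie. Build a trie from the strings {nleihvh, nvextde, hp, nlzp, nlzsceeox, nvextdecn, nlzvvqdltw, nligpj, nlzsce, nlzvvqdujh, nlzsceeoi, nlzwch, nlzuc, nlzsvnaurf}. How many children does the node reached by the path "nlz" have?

The children of the "nlz" node are the distinct next characters among strings starting with "nlz".
Characters that immediately follow "nlz" among the stored strings: {p, s, u, v, w}.
That node has 5 child edges.

5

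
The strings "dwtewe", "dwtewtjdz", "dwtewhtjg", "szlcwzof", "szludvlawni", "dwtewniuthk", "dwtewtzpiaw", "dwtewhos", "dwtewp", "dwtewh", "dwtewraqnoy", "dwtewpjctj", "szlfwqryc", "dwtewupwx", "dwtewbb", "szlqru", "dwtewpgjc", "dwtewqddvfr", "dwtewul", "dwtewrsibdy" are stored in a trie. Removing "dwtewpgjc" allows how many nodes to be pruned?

3

After clearing the end-marker at "dwtewpgjc", prune upward until reaching a node still needed by another word.
The suffix "gjc" (3 nodes) is used only by "dwtewpgjc"; the node for "dwtewp" still has the child "j", so pruning stops there.
Nodes removed: 3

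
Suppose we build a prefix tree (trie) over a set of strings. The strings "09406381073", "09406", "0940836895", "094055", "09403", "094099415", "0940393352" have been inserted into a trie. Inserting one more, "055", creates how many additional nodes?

2

"0" is already a path in the trie; the remaining "55" must be added.
New nodes needed: |"055"| − 1 = 3 − 1 = 2.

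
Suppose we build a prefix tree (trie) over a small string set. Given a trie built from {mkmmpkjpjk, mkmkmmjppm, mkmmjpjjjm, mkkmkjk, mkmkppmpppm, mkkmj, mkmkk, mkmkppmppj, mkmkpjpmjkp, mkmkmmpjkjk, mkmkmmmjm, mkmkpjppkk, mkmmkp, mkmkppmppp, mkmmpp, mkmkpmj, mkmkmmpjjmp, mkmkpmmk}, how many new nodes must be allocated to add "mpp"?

2

"m" is already a path in the trie; the remaining "pp" must be added.
Each of the 2 remaining characters creates one node.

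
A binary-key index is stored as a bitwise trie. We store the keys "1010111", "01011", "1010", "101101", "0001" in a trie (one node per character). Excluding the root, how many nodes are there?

Count nodes per top-level branch (shared prefixes stored once):
  '0'-branch (0001, 01011): 8 nodes
  '1'-branch (1010, 1010111, 101101): 10 nodes
Sum: 18

18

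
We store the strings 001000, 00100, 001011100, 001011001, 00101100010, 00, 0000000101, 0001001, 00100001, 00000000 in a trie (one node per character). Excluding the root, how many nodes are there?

Count nodes per top-level branch (shared prefixes stored once):
  '0'-branch (00, 00000000, 0000000101, 0001001, 00100, 001000, 00100001, 00101100010, 001011001, 001011100): 32 nodes
Sum: 32

32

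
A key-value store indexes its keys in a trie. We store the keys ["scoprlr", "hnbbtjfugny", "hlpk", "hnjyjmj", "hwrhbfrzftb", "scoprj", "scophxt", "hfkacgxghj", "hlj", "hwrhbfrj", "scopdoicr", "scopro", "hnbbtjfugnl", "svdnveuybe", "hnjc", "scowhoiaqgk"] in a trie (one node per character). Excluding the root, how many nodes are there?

Trace insertions, counting only characters that open a new branch:
  "scoprlr" → 7 new (s, c, o, p, r, l, r)
  "hnbbtjfugny" → 11 new (h, n, b, b, t, j, f, u, g, n, y)
  "hlpk" → prefix "h" already present; 3 new (l, p, k)
  "hnjyjmj" → prefix "hn" already present; 5 new (j, y, j, m, j)
  "hwrhbfrzftb" → prefix "h" already present; 10 new (w, r, h, b, f, r, z, f, t, b)
  "scoprj" → prefix "scopr" already present; 1 new (j)
  "scophxt" → prefix "scop" already present; 3 new (h, x, t)
  "hfkacgxghj" → prefix "h" already present; 9 new (f, k, a, c, g, x, g, h, j)
  "hlj" → prefix "hl" already present; 1 new (j)
  "hwrhbfrj" → prefix "hwrhbfr" already present; 1 new (j)
  "scopdoicr" → prefix "scop" already present; 5 new (d, o, i, c, r)
  "scopro" → prefix "scopr" already present; 1 new (o)
  "hnbbtjfugnl" → prefix "hnbbtjfugn" already present; 1 new (l)
  "svdnveuybe" → prefix "s" already present; 9 new (v, d, n, v, e, u, y, b, e)
  "hnjc" → prefix "hnj" already present; 1 new (c)
  "scowhoiaqgk" → prefix "sco" already present; 8 new (w, h, o, i, a, q, g, k)
Total nodes = 7 + 11 + 3 + 5 + 10 + 1 + 3 + 9 + 1 + 1 + 5 + 1 + 1 + 9 + 1 + 8 = 76

76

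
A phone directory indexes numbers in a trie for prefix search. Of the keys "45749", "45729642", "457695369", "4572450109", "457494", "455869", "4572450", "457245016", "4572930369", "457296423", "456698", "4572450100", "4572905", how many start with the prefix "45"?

13

Walk to "45"; the words in its subtree are exactly those with that prefix.
Words under "45": 455869, 456698, 4572450, 4572450100, 4572450109, 457245016, 4572905, 4572930369, 45729642, 457296423, 45749, 457494, 457695369
Count: 13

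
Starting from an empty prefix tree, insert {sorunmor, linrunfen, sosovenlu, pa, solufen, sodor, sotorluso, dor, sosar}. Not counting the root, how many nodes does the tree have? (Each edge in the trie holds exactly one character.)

Count nodes per top-level branch (shared prefixes stored once):
  'd'-branch (dor): 3 nodes
  'l'-branch (linrunfen): 9 nodes
  'p'-branch (pa): 2 nodes
  's'-branch (sodor, solufen, sorunmor, sosar, sosovenlu, sotorluso): 32 nodes
Sum: 46

46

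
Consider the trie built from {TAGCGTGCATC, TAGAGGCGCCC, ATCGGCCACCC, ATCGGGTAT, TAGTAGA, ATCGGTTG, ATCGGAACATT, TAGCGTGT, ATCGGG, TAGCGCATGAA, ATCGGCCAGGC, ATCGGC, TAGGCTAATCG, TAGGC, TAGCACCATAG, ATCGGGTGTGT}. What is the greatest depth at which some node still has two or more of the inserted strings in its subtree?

The deepest shared node is where two words last agree before diverging.
e.g. "ATCGGCCACCC" and "ATCGGCCAGGC" share the prefix "ATCGGCCA" of length 8; no pair shares a longer one.
Longest shared-prefix length: 8

8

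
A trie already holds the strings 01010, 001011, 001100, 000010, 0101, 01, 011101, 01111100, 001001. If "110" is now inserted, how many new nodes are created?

3

Nothing in the trie begins with "1"; the whole of "110" is new.
3 − 0 = 3 new nodes.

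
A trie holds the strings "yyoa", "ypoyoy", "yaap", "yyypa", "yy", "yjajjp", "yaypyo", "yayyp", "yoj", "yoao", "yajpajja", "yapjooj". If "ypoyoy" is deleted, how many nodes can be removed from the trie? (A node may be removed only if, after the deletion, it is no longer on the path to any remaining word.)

5

A node on "ypoyoy"'s path can go only if nothing else ends at it or branches off below it.
The suffix "poyoy" (5 nodes) is used only by "ypoyoy"; the node for "y" still has the child "y", so pruning stops there.
Nodes removed: 5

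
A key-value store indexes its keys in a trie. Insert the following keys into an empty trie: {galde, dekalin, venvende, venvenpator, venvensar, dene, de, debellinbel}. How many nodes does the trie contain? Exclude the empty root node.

For each word, the new-node count is its length minus the longest prefix already in the trie:
  "galde" → 5 new (g, a, l, d, e)
  "dekalin" → 7 new (d, e, k, a, l, i, n)
  "venvende" → 8 new (v, e, n, v, e, n, d, e)
  "venvenpator" → prefix "venven" already present; 5 new (p, a, t, o, r)
  "venvensar" → prefix "venven" already present; 3 new (s, a, r)
  "dene" → prefix "de" already present; 2 new (n, e)
  "de" → prefix "de" already present; 0 new (none)
  "debellinbel" → prefix "de" already present; 9 new (b, e, l, l, i, n, b, e, l)
Total nodes = 5 + 7 + 8 + 5 + 3 + 2 + 0 + 9 = 39

39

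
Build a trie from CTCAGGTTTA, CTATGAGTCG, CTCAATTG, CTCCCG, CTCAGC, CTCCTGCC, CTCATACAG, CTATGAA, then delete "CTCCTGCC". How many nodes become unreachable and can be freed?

4

Walk "CTCCTGCC" from the leaf back toward the root, removing each node that no remaining word uses.
The suffix "TGCC" (4 nodes) is used only by "CTCCTGCC"; the node for "CTCC" still has the child "C", so pruning stops there.
Nodes removed: 4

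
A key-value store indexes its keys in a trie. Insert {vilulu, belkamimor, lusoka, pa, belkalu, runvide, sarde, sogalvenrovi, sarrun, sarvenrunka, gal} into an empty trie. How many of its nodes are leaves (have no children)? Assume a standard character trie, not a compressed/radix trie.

11

A leaf is a node with no children — equivalently, the end of a word that is not a proper prefix of any other stored word.
Those words: "belkalu", "belkamimor", "gal", "lusoka", "pa", "runvide", "sarde", "sarrun", "sarvenrunka", "sogalvenrovi", "vilulu"
Leaf count: 11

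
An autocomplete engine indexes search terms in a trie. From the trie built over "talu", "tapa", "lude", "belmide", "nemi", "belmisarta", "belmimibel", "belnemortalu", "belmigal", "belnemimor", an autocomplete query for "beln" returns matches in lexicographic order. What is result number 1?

belnemimor

Words with prefix "beln", in lexicographic order: "belnemimor", "belnemortalu"
Position 1: belnemimor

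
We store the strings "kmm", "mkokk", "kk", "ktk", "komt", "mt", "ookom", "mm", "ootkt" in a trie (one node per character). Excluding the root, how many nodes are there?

24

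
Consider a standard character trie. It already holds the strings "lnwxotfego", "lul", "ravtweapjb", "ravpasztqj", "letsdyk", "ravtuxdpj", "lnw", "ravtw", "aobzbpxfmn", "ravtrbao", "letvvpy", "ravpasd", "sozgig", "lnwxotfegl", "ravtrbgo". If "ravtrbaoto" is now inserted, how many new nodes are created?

"ravtrbao" is already a path in the trie; the remaining "to" must be added.
So 10 − 8 = 2 new nodes.

2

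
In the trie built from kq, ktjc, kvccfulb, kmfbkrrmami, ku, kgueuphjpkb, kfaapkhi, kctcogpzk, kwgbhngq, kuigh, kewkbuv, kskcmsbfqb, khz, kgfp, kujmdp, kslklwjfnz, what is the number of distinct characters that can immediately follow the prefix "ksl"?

1

The children of the "ksl" node are the distinct next characters among strings starting with "ksl".
Characters that immediately follow "ksl" among the stored strings: {k}.
That node has 1 child edge.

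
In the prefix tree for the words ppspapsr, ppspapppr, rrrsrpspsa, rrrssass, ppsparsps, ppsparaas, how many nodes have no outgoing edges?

6

A leaf is a node with no children — equivalently, the end of a word that is not a proper prefix of any other stored word.
Those words: "ppspapppr", "ppspapsr", "ppsparaas", "ppsparsps", "rrrsrpspsa", "rrrssass"
Leaf count: 6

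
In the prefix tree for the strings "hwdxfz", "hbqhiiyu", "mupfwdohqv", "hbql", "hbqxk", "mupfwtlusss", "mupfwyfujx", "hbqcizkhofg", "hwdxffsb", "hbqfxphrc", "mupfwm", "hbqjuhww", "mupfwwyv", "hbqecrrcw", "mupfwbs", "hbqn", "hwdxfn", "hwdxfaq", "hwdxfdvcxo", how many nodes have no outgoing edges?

Leaves are exactly the stored words that no other stored word extends.
Those words: "hbqcizkhofg", "hbqecrrcw", "hbqfxphrc", "hbqhiiyu", "hbqjuhww", "hbql", "hbqn", "hbqxk", "hwdxfaq", "hwdxfdvcxo", "hwdxffsb", "hwdxfn", "hwdxfz", "mupfwbs", "mupfwdohqv", "mupfwm", "mupfwtlusss", "mupfwwyv", "mupfwyfujx"
Leaf count: 19

19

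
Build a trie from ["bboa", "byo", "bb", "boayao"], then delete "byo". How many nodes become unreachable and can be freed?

2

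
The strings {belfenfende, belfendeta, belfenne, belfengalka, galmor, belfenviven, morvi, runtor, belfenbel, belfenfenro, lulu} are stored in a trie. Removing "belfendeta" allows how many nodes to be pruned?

4

After clearing the end-marker at "belfendeta", prune upward until reaching a node still needed by another word.
The suffix "deta" (4 nodes) is used only by "belfendeta"; the node for "belfen" still has the child "f", so pruning stops there.
Nodes removed: 4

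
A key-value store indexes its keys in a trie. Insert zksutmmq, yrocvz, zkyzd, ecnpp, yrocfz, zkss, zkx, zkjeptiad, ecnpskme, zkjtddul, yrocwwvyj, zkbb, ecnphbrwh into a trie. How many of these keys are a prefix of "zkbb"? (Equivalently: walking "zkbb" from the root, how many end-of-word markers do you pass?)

Traverse "zkbb" character by character; count nodes along the way that are marked as word ends.
Prefixes of the query that are stored words: "zkbb"
Count: 1

1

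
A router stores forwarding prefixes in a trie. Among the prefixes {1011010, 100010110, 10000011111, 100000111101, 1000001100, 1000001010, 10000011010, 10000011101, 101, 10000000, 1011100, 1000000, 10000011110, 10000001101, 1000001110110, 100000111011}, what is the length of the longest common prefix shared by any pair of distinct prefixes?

The deepest shared node is where two words last agree before diverging.
e.g. "100000111011" and "1000001110110" share the prefix "100000111011" of length 12; no pair shares a longer one.
Longest shared-prefix length: 12

12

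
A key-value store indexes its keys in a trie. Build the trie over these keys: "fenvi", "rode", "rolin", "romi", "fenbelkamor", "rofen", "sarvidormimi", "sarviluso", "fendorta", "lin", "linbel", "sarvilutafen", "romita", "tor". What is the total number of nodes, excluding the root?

Trace insertions, counting only characters that open a new branch:
  "fenvi" → 5 new (f, e, n, v, i)
  "rode" → 4 new (r, o, d, e)
  "rolin" → prefix "ro" already present; 3 new (l, i, n)
  "romi" → prefix "ro" already present; 2 new (m, i)
  "fenbelkamor" → prefix "fen" already present; 8 new (b, e, l, k, a, m, o, r)
  "rofen" → prefix "ro" already present; 3 new (f, e, n)
  "sarvidormimi" → 12 new (s, a, r, v, i, d, o, r, m, i, m, i)
  "sarviluso" → prefix "sarvi" already present; 4 new (l, u, s, o)
  "fendorta" → prefix "fen" already present; 5 new (d, o, r, t, a)
  "lin" → 3 new (l, i, n)
  "linbel" → prefix "lin" already present; 3 new (b, e, l)
  "sarvilutafen" → prefix "sarvilu" already present; 5 new (t, a, f, e, n)
  "romita" → prefix "romi" already present; 2 new (t, a)
  "tor" → 3 new (t, o, r)
Total nodes = 5 + 4 + 3 + 2 + 8 + 3 + 12 + 4 + 5 + 3 + 3 + 5 + 2 + 3 = 62

62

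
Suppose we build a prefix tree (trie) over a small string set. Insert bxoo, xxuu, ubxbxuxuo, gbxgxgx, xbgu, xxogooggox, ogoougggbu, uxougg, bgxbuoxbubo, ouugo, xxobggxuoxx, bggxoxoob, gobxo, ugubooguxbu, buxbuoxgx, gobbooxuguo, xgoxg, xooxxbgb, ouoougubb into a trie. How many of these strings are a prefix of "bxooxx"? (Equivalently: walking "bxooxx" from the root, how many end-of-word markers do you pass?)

1

Walk "bxooxx" from the root; an end-of-word marker is hit whenever a stored word is a prefix of "bxooxx".
Prefixes of the query that are stored words: "bxoo"
Count: 1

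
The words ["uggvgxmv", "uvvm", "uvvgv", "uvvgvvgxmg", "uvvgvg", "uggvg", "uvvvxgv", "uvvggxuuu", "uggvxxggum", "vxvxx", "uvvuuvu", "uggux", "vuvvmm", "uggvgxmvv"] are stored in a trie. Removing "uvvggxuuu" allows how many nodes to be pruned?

After clearing the end-marker at "uvvggxuuu", prune upward until reaching a node still needed by another word.
The suffix "gxuuu" (5 nodes) is used only by "uvvggxuuu"; the node for "uvvg" still has the child "v", so pruning stops there.
Nodes removed: 5

5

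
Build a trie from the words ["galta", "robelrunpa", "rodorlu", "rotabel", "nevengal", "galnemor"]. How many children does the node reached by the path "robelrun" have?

Follow the path "robelrun" to its node, then look at its outgoing edges.
Distinct next characters after "robelrun": p.
That node has 1 child edge.

1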